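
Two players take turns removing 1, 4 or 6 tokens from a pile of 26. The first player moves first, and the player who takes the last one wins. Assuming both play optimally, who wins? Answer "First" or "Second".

First

Positions where the player to move wins (W) vs loses (L):
i:   0  1  2  3  4  5  6  7  8  9 10 11 12 13 14 15 16 17 18 19 20 21 22 23 24 25 26
     L  W  L  W  W  L  W  L  W  W  L  W  L  W  W  L  W  L  W  W  L  W  L  W  W  L  W
Position 26 is W, so the first player wins.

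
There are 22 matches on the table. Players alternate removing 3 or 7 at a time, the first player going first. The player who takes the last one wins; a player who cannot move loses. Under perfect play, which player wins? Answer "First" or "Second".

Positions where the player to move wins (W) vs loses (L):
i:   0  1  2  3  4  5  6  7  8  9 10 11 12 13 14 15 16 17 18 19 20 21 22
     L  L  L  W  W  W  L  W  W  W  L  L  L  W  W  W  L  W  W  W  L  L  L
Position 22 is L, so the second player wins.

Second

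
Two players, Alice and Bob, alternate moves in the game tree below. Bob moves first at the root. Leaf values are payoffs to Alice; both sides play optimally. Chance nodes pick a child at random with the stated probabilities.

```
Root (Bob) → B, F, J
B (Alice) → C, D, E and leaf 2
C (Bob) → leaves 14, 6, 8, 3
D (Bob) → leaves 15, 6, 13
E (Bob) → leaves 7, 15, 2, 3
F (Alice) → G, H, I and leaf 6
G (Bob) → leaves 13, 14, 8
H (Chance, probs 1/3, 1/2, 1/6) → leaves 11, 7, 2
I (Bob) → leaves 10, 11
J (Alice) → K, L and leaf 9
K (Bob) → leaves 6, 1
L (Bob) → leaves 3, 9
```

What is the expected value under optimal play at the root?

6

C (Bob): min(14, 6, 8, 3) = 3
D (Bob): min(15, 6, 13) = 6
E (Bob): min(7, 15, 2, 3) = 2
B (Alice): max(3, 6, 2, 2) = 6
G (Bob): min(13, 14, 8) = 8
H (Chance): 1/3·11 + 1/2·7 + 1/6·2 = 7.5
I (Bob): min(10, 11) = 10
F (Alice): max(8, 7.5, 10, 6) = 10
K (Bob): min(6, 1) = 1
L (Bob): min(3, 9) = 3
J (Alice): max(1, 3, 9) = 9
Root (Bob): min(6, 10, 9) = 6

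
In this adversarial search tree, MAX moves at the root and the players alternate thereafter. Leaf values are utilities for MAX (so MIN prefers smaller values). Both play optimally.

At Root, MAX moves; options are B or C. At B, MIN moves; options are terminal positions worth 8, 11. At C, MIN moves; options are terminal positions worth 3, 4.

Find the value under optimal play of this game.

B (MIN): min(8, 11) = 8
C (MIN): min(3, 4) = 3
Root (MAX): max(8, 3) = 8

8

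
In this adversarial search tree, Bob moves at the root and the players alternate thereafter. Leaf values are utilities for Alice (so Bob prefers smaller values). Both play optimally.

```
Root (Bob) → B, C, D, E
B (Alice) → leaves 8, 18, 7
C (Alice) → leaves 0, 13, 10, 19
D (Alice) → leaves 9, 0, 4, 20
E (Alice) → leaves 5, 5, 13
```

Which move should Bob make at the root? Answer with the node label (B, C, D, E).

B (Alice): max(8, 18, 7) = 18
C (Alice): max(0, 13, 10, 19) = 19
D (Alice): max(9, 0, 4, 20) = 20
E (Alice): max(5, 5, 13) = 13
Root (Bob): min(18, 19, 20, 13) = 13
Bob picks the child with the lowest value: E (value 13).

E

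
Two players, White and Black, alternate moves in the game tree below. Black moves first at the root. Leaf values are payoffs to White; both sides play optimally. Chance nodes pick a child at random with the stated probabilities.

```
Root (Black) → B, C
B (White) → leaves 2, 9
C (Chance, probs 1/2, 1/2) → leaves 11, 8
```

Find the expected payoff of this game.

9

B (White): max(2, 9) = 9
C (Chance): 1/2·11 + 1/2·8 = 9.5
Root (Black): min(9, 9.5) = 9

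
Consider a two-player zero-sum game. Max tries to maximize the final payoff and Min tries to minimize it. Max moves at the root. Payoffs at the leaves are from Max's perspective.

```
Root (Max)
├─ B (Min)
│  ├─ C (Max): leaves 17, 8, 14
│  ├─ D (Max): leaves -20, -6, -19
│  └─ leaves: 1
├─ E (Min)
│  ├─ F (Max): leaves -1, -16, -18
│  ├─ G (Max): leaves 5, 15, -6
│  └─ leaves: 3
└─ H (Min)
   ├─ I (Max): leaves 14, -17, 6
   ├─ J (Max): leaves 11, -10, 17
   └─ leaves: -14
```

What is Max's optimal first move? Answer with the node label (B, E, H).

E

C (Max): max(17, 8, 14) = 17
D (Max): max(-20, -6, -19) = -6
B (Min): min(17, -6, 1) = -6
F (Max): max(-1, -16, -18) = -1
G (Max): max(5, 15, -6) = 15
E (Min): min(-1, 15, 3) = -1
I (Max): max(14, -17, 6) = 14
J (Max): max(11, -10, 17) = 17
H (Min): min(14, 17, -14) = -14
Root (Max): max(-6, -1, -14) = -1
Max picks the child with the highest value: E (value -1).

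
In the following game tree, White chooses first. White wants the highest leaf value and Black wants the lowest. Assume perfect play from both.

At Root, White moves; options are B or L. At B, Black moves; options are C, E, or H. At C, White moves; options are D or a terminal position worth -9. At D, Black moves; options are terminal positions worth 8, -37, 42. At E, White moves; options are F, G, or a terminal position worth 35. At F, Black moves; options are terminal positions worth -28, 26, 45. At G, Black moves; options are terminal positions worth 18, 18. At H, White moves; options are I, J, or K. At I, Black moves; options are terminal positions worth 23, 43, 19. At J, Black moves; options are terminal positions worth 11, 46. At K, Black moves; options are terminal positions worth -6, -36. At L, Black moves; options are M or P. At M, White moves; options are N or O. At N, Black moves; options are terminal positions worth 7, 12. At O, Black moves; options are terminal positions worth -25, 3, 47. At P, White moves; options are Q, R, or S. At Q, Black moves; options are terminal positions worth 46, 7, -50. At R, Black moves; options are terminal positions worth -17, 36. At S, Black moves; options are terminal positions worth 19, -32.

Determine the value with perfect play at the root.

D (Black): min(8, -37, 42) = -37
C (White): max(-37, -9) = -9
F (Black): min(-28, 26, 45) = -28
G (Black): min(18, 18) = 18
E (White): max(-28, 18, 35) = 35
I (Black): min(23, 43, 19) = 19
J (Black): min(11, 46) = 11
K (Black): min(-6, -36) = -36
H (White): max(19, 11, -36) = 19
B (Black): min(-9, 35, 19) = -9
N (Black): min(7, 12) = 7
O (Black): min(-25, 3, 47) = -25
M (White): max(7, -25) = 7
Q (Black): min(46, 7, -50) = -50
R (Black): min(-17, 36) = -17
S (Black): min(19, -32) = -32
P (White): max(-50, -17, -32) = -17
L (Black): min(7, -17) = -17
Root (White): max(-9, -17) = -9

-9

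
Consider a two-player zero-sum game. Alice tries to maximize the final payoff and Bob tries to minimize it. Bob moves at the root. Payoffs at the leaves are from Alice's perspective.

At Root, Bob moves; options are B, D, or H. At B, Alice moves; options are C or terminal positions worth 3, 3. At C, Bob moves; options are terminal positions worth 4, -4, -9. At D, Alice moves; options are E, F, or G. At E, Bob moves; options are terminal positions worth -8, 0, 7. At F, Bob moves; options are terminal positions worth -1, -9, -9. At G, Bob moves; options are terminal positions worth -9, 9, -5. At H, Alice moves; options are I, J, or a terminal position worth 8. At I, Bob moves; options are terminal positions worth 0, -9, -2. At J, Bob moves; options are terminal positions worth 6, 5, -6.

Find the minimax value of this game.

-8

C (Bob): min(4, -4, -9) = -9
B (Alice): max(-9, 3, 3) = 3
E (Bob): min(-8, 0, 7) = -8
F (Bob): min(-1, -9, -9) = -9
G (Bob): min(-9, 9, -5) = -9
D (Alice): max(-8, -9, -9) = -8
I (Bob): min(0, -9, -2) = -9
J (Bob): min(6, 5, -6) = -6
H (Alice): max(-9, -6, 8) = 8
Root (Bob): min(3, -8, 8) = -8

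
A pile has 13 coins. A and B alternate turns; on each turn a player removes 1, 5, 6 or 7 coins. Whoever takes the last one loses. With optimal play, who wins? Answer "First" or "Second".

Positions where the player to move wins (W) vs loses (L):
i:   0  1  2  3  4  5  6  7  8  9 10 11 12 13
     W  L  W  L  W  L  W  W  W  W  W  W  W  L
Position 13 is L, so the second player wins.

Second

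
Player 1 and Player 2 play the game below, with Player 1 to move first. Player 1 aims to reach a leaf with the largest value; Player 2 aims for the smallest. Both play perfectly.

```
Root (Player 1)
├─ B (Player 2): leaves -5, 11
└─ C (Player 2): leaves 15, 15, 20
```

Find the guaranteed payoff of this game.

B (Player 2): min(-5, 11) = -5
C (Player 2): min(15, 15, 20) = 15
Root (Player 1): max(-5, 15) = 15

15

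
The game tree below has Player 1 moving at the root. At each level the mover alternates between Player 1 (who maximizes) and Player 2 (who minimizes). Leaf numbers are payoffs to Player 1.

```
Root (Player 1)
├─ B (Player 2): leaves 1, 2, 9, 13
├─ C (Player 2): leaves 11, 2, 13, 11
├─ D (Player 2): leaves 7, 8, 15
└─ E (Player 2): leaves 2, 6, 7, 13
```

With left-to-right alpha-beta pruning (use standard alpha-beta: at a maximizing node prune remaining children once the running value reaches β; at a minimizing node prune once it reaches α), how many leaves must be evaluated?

B [α=-∞,β=+∞]: v=1
C [α=1,β=+∞]: v=2
D [α=2,β=+∞]: v=7
E [α=7,β=+∞]: v=2 after child 1 ≤ α → α-cutoff, skip 3
Root [α=-∞,β=+∞]: v=7
Leaves evaluated: 12 of 15.

12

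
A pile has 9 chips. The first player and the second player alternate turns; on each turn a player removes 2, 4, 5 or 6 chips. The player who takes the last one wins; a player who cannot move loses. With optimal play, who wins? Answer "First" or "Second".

W/L table (W = player to move can force a win):
i:   0  1  2  3  4  5  6  7  8  9
     L  L  W  W  W  W  W  W  L  L
Position 9 is L, so the second player wins.

Second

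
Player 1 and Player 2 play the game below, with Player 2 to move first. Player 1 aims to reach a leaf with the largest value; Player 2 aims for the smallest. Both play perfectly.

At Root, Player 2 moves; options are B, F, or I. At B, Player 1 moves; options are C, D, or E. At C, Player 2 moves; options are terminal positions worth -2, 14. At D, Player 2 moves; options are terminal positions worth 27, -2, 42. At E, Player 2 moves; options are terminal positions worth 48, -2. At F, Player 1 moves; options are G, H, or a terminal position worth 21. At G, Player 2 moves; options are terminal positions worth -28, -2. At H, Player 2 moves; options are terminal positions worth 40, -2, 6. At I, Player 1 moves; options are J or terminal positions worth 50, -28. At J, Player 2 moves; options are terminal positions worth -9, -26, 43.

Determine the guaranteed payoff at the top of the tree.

C (Player 2): min(-2, 14) = -2
D (Player 2): min(27, -2, 42) = -2
E (Player 2): min(48, -2) = -2
B (Player 1): max(-2, -2, -2) = -2
G (Player 2): min(-28, -2) = -28
H (Player 2): min(40, -2, 6) = -2
F (Player 1): max(-28, -2, 21) = 21
J (Player 2): min(-9, -26, 43) = -26
I (Player 1): max(-26, 50, -28) = 50
Root (Player 2): min(-2, 21, 50) = -2

-2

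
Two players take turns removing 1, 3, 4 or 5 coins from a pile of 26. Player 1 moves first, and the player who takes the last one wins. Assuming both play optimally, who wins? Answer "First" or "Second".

Positions where the player to move wins (W) vs loses (L):
i:   0  1  2  3  4  5  6  7  8  9 10 11 12 13 14 15 16 17 18 19 20 21 22 23 24 25 26
     L  W  L  W  W  W  W  W  L  W  L  W  W  W  W  W  L  W  L  W  W  W  W  W  L  W  L
Position 26 is L, so the second player wins.

Second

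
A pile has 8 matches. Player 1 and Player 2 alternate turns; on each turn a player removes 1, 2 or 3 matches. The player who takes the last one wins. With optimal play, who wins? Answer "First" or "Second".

Second

Compute winning (W) and losing (L) positions by backward induction:
i:   0  1  2  3  4  5  6  7  8
     L  W  W  W  L  W  W  W  L
Position 8 is L, so the second player wins.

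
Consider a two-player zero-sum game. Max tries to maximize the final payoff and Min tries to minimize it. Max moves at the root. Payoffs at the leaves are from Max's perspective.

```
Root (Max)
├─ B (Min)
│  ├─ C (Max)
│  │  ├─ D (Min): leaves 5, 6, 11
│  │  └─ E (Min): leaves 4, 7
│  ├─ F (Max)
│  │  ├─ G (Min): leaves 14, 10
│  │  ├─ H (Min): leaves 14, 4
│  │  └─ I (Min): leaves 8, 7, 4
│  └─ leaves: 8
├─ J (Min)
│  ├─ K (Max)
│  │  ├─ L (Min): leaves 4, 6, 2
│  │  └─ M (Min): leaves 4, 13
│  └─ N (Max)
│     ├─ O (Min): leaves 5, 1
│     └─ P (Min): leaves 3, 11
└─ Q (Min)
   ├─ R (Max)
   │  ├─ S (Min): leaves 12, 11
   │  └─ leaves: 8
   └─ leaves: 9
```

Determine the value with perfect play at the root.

9

D (Min): min(5, 6, 11) = 5
E (Min): min(4, 7) = 4
C (Max): max(5, 4) = 5
G (Min): min(14, 10) = 10
H (Min): min(14, 4) = 4
I (Min): min(8, 7, 4) = 4
F (Max): max(10, 4, 4) = 10
B (Min): min(5, 10, 8) = 5
L (Min): min(4, 6, 2) = 2
M (Min): min(4, 13) = 4
K (Max): max(2, 4) = 4
O (Min): min(5, 1) = 1
P (Min): min(3, 11) = 3
N (Max): max(1, 3) = 3
J (Min): min(4, 3) = 3
S (Min): min(12, 11) = 11
R (Max): max(11, 8) = 11
Q (Min): min(11, 9) = 9
Root (Max): max(5, 3, 9) = 9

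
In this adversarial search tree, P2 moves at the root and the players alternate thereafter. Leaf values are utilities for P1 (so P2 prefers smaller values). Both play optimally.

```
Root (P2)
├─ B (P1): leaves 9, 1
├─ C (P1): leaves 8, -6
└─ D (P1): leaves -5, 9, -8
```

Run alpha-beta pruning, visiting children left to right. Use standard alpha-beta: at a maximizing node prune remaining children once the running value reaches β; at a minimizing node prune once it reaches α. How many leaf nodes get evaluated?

B [α=-∞,β=+∞]: v=9
C [α=-∞,β=9]: v=8
D [α=-∞,β=8]: v=9 after child 2 ≥ β → β-cutoff, skip 1
Root [α=-∞,β=+∞]: v=8
Leaves evaluated: 6 of 7.

6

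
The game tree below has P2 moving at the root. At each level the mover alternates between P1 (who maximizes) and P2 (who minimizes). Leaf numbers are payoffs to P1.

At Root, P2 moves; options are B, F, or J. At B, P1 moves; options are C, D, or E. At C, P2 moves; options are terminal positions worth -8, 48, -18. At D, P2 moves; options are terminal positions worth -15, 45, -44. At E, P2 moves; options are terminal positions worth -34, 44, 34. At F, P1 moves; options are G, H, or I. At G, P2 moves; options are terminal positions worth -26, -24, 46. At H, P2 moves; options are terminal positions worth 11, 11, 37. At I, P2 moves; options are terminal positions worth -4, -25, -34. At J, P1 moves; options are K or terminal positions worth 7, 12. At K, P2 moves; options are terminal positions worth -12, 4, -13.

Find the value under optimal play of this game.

C (P2): min(-8, 48, -18) = -18
D (P2): min(-15, 45, -44) = -44
E (P2): min(-34, 44, 34) = -34
B (P1): max(-18, -44, -34) = -18
G (P2): min(-26, -24, 46) = -26
H (P2): min(11, 11, 37) = 11
I (P2): min(-4, -25, -34) = -34
F (P1): max(-26, 11, -34) = 11
K (P2): min(-12, 4, -13) = -13
J (P1): max(-13, 7, 12) = 12
Root (P2): min(-18, 11, 12) = -18

-18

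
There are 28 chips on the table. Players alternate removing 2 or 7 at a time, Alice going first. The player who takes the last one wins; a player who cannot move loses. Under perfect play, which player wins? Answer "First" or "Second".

Second

Positions where the player to move wins (W) vs loses (L):
i:   0  1  2  3  4  5  6  7  8  9 10 11 12 13 14 15 16 17 18 19 20 21 22 23 24 25 26 27 28
     L  L  W  W  L  L  W  W  W  L  L  W  W  L  L  W  W  W  L  L  W  W  L  L  W  W  W  L  L
Position 28 is L, so the second player wins.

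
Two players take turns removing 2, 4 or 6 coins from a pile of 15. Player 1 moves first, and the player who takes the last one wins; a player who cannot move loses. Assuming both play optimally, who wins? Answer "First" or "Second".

Mark each pile size as W (mover wins) or L (mover loses):
i:   0  1  2  3  4  5  6  7  8  9 10 11 12 13 14 15
     L  L  W  W  W  W  W  W  L  L  W  W  W  W  W  W
Position 15 is W, so the first player wins.

First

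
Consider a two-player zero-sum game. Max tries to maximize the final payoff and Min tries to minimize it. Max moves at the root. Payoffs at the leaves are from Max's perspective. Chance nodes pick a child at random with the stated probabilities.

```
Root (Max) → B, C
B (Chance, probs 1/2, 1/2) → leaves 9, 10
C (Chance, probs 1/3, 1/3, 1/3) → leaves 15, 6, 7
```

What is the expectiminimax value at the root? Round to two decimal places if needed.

9.5

B (Chance): 1/2·9 + 1/2·10 = 9.5
C (Chance): 1/3·15 + 1/3·6 + 1/3·7 = 9.33
Root (Max): max(9.5, 9.33) = 9.5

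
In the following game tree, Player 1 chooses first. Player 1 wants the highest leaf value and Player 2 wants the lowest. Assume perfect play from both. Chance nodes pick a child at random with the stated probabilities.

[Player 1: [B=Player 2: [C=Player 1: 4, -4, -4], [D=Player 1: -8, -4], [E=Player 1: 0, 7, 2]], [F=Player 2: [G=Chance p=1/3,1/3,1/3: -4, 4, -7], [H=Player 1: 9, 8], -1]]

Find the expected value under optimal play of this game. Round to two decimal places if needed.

C (Player 1): max(4, -4, -4) = 4
D (Player 1): max(-8, -4) = -4
E (Player 1): max(0, 7, 2) = 7
B (Player 2): min(4, -4, 7) = -4
G (Chance): 1/3·-4 + 1/3·4 + 1/3·-7 = -2.33
H (Player 1): max(9, 8) = 9
F (Player 2): min(-2.33, 9, -1) = -2.33
Root (Player 1): max(-4, -2.33) = -2.33

-2.33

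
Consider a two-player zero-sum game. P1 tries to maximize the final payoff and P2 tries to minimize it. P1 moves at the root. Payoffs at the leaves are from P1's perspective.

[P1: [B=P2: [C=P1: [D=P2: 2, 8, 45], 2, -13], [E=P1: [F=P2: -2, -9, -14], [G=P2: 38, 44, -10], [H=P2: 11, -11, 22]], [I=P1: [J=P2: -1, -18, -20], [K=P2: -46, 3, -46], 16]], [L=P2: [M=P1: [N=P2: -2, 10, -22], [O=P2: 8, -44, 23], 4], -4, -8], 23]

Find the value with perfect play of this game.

23

D (P2): min(2, 8, 45) = 2
C (P1): max(2, 2, -13) = 2
F (P2): min(-2, -9, -14) = -14
G (P2): min(38, 44, -10) = -10
H (P2): min(11, -11, 22) = -11
E (P1): max(-14, -10, -11) = -10
J (P2): min(-1, -18, -20) = -20
K (P2): min(-46, 3, -46) = -46
I (P1): max(-20, -46, 16) = 16
B (P2): min(2, -10, 16) = -10
N (P2): min(-2, 10, -22) = -22
O (P2): min(8, -44, 23) = -44
M (P1): max(-22, -44, 4) = 4
L (P2): min(4, -4, -8) = -8
Root (P1): max(-10, -8, 23) = 23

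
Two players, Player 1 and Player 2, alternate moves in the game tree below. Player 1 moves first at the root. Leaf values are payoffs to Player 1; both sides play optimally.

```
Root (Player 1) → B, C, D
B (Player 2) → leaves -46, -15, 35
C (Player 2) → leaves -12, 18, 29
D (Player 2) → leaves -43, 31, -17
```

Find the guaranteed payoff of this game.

B (Player 2): min(-46, -15, 35) = -46
C (Player 2): min(-12, 18, 29) = -12
D (Player 2): min(-43, 31, -17) = -43
Root (Player 1): max(-46, -12, -43) = -12

-12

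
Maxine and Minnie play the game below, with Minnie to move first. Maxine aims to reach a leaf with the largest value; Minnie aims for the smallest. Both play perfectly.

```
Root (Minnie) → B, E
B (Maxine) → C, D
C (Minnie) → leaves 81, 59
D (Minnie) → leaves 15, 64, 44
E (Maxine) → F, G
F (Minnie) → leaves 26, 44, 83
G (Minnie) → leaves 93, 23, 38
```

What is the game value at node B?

C: min(81, 59) = 59
D: min(15, 64, 44) = 15
B: max(59, 15) = 59

59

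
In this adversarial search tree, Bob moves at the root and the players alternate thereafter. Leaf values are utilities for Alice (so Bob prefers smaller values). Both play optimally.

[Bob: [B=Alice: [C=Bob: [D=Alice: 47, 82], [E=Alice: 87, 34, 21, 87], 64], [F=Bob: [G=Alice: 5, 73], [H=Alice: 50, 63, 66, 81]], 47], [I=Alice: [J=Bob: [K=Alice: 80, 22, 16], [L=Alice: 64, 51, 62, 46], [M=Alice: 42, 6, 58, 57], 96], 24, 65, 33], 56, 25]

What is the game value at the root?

D (Alice): max(47, 82) = 82
E (Alice): max(87, 34, 21, 87) = 87
C (Bob): min(82, 87, 64) = 64
G (Alice): max(5, 73) = 73
H (Alice): max(50, 63, 66, 81) = 81
F (Bob): min(73, 81) = 73
B (Alice): max(64, 73, 47) = 73
K (Alice): max(80, 22, 16) = 80
L (Alice): max(64, 51, 62, 46) = 64
M (Alice): max(42, 6, 58, 57) = 58
J (Bob): min(80, 64, 58, 96) = 58
I (Alice): max(58, 24, 65, 33) = 65
Root (Bob): min(73, 65, 56, 25) = 25

25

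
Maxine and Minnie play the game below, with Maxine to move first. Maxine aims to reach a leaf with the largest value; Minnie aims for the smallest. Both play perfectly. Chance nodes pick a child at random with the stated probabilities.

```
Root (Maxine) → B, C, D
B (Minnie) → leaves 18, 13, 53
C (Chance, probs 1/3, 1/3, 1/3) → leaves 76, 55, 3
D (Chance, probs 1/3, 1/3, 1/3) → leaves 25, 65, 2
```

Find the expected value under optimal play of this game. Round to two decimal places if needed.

44.67

B (Minnie): min(18, 13, 53) = 13
C (Chance): 1/3·76 + 1/3·55 + 1/3·3 = 44.67
D (Chance): 1/3·25 + 1/3·65 + 1/3·2 = 30.67
Root (Maxine): max(13, 44.67, 30.67) = 44.67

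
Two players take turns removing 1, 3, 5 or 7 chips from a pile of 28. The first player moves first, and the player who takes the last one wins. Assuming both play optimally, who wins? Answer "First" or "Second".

Second

Compute winning (W) and losing (L) positions by backward induction:
i:   0  1  2  3  4  5  6  7  8  9 10 11 12 13 14 15 16 17 18 19 20 21 22 23 24 25 26 27 28
     L  W  L  W  L  W  L  W  L  W  L  W  L  W  L  W  L  W  L  W  L  W  L  W  L  W  L  W  L
Position 28 is L, so the second player wins.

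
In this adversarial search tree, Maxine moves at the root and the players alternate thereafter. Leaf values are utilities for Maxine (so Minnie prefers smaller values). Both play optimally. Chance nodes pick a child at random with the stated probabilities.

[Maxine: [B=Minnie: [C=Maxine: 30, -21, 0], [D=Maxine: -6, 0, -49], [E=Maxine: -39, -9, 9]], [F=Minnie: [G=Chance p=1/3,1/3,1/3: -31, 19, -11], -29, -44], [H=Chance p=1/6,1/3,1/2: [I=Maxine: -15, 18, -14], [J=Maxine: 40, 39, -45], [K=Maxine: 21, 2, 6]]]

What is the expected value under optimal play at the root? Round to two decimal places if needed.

C (Maxine): max(30, -21, 0) = 30
D (Maxine): max(-6, 0, -49) = 0
E (Maxine): max(-39, -9, 9) = 9
B (Minnie): min(30, 0, 9) = 0
G (Chance): 1/3·-31 + 1/3·19 + 1/3·-11 = -7.67
F (Minnie): min(-7.67, -29, -44) = -44
I (Maxine): max(-15, 18, -14) = 18
J (Maxine): max(40, 39, -45) = 40
K (Maxine): max(21, 2, 6) = 21
H (Chance): 1/6·18 + 1/3·40 + 1/2·21 = 26.83
Root (Maxine): max(0, -44, 26.83) = 26.83

26.83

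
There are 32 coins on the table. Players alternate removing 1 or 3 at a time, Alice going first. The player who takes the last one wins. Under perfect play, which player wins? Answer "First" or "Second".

Second

Positions where the player to move wins (W) vs loses (L):
i:   0  1  2  3  4  5  6  7  8  9 10 11 12 13 14 15 16 17 18 19 20 21 22 23 24 25 26 27 28 29 30 31 32
     L  W  L  W  L  W  L  W  L  W  L  W  L  W  L  W  L  W  L  W  L  W  L  W  L  W  L  W  L  W  L  W  L
Position 32 is L, so the second player wins.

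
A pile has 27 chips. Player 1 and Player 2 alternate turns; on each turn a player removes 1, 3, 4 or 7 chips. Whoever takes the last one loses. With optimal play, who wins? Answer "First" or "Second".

W/L table (W = player to move can force a win):
i:   0  1  2  3  4  5  6  7  8  9 10 11 12 13 14 15 16 17 18 19 20 21 22 23 24 25 26 27
     W  L  W  L  W  W  W  W  W  L  W  L  W  W  W  W  W  L  W  L  W  W  W  W  W  L  W  L
Position 27 is L, so the second player wins.

Second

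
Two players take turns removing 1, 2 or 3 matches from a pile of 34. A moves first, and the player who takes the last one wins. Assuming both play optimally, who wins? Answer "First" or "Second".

First

W/L table (W = player to move can force a win):
i:   0  1  2  3  4  5  6  7  8  9 10 11 12 13 14 15 16 17 18 19 20 21 22 23 24 25 26 27 28 29 30 31 32 33 34
     L  W  W  W  L  W  W  W  L  W  W  W  L  W  W  W  L  W  W  W  L  W  W  W  L  W  W  W  L  W  W  W  L  W  W
Position 34 is W, so the first player wins.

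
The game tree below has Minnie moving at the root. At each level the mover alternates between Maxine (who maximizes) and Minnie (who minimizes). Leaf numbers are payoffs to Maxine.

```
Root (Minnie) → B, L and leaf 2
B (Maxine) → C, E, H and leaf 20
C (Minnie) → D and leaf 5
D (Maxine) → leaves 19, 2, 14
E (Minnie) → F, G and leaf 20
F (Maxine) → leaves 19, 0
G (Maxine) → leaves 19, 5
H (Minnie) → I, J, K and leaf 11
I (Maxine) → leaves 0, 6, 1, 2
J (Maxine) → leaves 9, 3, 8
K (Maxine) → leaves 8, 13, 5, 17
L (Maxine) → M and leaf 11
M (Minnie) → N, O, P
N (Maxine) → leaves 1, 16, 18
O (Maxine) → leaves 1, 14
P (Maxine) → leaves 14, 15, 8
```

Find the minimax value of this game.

2

D (Maxine): max(19, 2, 14) = 19
C (Minnie): min(19, 5) = 5
F (Maxine): max(19, 0) = 19
G (Maxine): max(19, 5) = 19
E (Minnie): min(19, 19, 20) = 19
I (Maxine): max(0, 6, 1, 2) = 6
J (Maxine): max(9, 3, 8) = 9
K (Maxine): max(8, 13, 5, 17) = 17
H (Minnie): min(6, 9, 17, 11) = 6
B (Maxine): max(5, 19, 6, 20) = 20
N (Maxine): max(1, 16, 18) = 18
O (Maxine): max(1, 14) = 14
P (Maxine): max(14, 15, 8) = 15
M (Minnie): min(18, 14, 15) = 14
L (Maxine): max(14, 11) = 14
Root (Minnie): min(20, 14, 2) = 2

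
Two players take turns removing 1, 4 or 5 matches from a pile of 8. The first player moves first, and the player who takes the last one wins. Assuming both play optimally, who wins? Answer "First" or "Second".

Second

Compute winning (W) and losing (L) positions by backward induction:
i:   0  1  2  3  4  5  6  7  8
     L  W  L  W  W  W  W  W  L
Position 8 is L, so the second player wins.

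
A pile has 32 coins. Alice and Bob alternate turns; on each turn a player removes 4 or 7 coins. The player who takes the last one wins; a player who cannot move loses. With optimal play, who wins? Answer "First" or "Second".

First

Compute winning (W) and losing (L) positions by backward induction:
i:   0  1  2  3  4  5  6  7  8  9 10 11 12 13 14 15 16 17 18 19 20 21 22 23 24 25 26 27 28 29 30 31 32
     L  L  L  L  W  W  W  W  W  W  W  L  L  L  L  W  W  W  W  W  W  W  L  L  L  L  W  W  W  W  W  W  W
Position 32 is W, so the first player wins.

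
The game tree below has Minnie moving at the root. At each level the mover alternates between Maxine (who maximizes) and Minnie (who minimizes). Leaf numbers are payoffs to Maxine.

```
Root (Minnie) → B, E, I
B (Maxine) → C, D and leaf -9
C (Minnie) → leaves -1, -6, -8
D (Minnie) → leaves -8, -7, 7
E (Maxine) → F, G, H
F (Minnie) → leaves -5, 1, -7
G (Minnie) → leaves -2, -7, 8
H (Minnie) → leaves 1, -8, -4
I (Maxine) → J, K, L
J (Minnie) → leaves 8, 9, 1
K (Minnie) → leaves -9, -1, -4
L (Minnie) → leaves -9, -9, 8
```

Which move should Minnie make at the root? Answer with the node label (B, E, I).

C (Minnie): min(-1, -6, -8) = -8
D (Minnie): min(-8, -7, 7) = -8
B (Maxine): max(-8, -8, -9) = -8
F (Minnie): min(-5, 1, -7) = -7
G (Minnie): min(-2, -7, 8) = -7
H (Minnie): min(1, -8, -4) = -8
E (Maxine): max(-7, -7, -8) = -7
J (Minnie): min(8, 9, 1) = 1
K (Minnie): min(-9, -1, -4) = -9
L (Minnie): min(-9, -9, 8) = -9
I (Maxine): max(1, -9, -9) = 1
Root (Minnie): min(-8, -7, 1) = -8
Minnie picks the child with the lowest value: B (value -8).

B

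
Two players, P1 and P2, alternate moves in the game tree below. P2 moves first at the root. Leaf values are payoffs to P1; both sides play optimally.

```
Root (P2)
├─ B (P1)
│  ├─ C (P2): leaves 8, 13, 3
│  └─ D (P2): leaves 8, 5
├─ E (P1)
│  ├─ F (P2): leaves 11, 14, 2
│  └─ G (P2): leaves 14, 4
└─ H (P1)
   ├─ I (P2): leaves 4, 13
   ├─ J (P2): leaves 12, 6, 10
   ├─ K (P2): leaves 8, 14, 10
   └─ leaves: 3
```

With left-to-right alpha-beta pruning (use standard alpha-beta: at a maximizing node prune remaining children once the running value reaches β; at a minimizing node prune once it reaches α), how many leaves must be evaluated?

C [α=-∞,β=+∞]: v=3
D [α=3,β=+∞]: v=5
B [α=-∞,β=+∞]: v=5
F [α=-∞,β=5]: v=2
G [α=2,β=5]: v=4
E [α=-∞,β=5]: v=4
I [α=-∞,β=4]: v=4
H [α=-∞,β=4]: v=4 after child 1 ≥ β → β-cutoff, skip 3
Root [α=-∞,β=+∞]: v=4
Leaves evaluated: 12 of 19.

12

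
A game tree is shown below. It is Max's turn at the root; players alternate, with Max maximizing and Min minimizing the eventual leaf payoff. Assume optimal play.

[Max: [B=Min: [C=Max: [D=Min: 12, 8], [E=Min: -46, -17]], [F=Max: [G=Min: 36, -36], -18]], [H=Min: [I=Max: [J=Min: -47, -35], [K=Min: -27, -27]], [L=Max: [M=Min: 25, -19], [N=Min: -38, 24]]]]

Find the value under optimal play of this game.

D (Min): min(12, 8) = 8
E (Min): min(-46, -17) = -46
C (Max): max(8, -46) = 8
G (Min): min(36, -36) = -36
F (Max): max(-36, -18) = -18
B (Min): min(8, -18) = -18
J (Min): min(-47, -35) = -47
K (Min): min(-27, -27) = -27
I (Max): max(-47, -27) = -27
M (Min): min(25, -19) = -19
N (Min): min(-38, 24) = -38
L (Max): max(-19, -38) = -19
H (Min): min(-27, -19) = -27
Root (Max): max(-18, -27) = -18

-18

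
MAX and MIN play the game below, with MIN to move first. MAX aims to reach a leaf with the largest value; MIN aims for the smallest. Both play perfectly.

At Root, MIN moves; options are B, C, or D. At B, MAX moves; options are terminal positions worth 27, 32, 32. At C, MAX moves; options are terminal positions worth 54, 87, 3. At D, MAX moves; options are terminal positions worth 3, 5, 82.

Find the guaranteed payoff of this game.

B (MAX): max(27, 32, 32) = 32
C (MAX): max(54, 87, 3) = 87
D (MAX): max(3, 5, 82) = 82
Root (MIN): min(32, 87, 82) = 32

32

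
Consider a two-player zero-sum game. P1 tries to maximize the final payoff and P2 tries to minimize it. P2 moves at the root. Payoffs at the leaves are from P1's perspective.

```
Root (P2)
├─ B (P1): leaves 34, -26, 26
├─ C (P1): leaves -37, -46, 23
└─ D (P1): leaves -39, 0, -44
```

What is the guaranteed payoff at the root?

B (P1): max(34, -26, 26) = 34
C (P1): max(-37, -46, 23) = 23
D (P1): max(-39, 0, -44) = 0
Root (P2): min(34, 23, 0) = 0

0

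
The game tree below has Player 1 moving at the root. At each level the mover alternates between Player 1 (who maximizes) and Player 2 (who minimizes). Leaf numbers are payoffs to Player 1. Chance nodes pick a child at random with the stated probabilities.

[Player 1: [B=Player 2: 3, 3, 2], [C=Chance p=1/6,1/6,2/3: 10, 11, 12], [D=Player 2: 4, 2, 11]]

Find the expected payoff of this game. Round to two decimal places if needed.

11.5

B (Player 2): min(3, 3, 2) = 2
C (Chance): 1/6·10 + 1/6·11 + 2/3·12 = 11.5
D (Player 2): min(4, 2, 11) = 2
Root (Player 1): max(2, 11.5, 2) = 11.5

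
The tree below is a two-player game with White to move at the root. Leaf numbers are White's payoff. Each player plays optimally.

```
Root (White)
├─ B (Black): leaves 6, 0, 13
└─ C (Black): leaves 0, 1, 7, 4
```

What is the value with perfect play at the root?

0

B (Black): min(6, 0, 13) = 0
C (Black): min(0, 1, 7, 4) = 0
Root (White): max(0, 0) = 0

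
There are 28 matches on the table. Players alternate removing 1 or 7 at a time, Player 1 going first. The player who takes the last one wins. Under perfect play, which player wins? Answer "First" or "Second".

Mark each pile size as W (mover wins) or L (mover loses):
i:   0  1  2  3  4  5  6  7  8  9 10 11 12 13 14 15 16 17 18 19 20 21 22 23 24 25 26 27 28
     L  W  L  W  L  W  L  W  L  W  L  W  L  W  L  W  L  W  L  W  L  W  L  W  L  W  L  W  L
Position 28 is L, so the second player wins.

Second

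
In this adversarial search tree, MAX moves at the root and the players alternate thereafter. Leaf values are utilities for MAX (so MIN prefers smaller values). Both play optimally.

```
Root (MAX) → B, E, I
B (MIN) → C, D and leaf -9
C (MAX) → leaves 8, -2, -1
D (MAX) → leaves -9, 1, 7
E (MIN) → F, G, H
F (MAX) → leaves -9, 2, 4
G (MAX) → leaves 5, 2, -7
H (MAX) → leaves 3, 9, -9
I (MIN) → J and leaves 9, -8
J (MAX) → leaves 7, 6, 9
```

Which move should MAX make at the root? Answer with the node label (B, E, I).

E

C (MAX): max(8, -2, -1) = 8
D (MAX): max(-9, 1, 7) = 7
B (MIN): min(8, 7, -9) = -9
F (MAX): max(-9, 2, 4) = 4
G (MAX): max(5, 2, -7) = 5
H (MAX): max(3, 9, -9) = 9
E (MIN): min(4, 5, 9) = 4
J (MAX): max(7, 6, 9) = 9
I (MIN): min(9, 9, -8) = -8
Root (MAX): max(-9, 4, -8) = 4
MAX picks the child with the highest value: E (value 4).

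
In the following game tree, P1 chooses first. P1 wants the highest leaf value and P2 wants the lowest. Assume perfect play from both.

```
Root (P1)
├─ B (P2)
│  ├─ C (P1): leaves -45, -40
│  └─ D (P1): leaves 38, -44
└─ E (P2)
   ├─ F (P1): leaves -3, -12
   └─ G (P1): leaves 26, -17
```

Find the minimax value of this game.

C (P1): max(-45, -40) = -40
D (P1): max(38, -44) = 38
B (P2): min(-40, 38) = -40
F (P1): max(-3, -12) = -3
G (P1): max(26, -17) = 26
E (P2): min(-3, 26) = -3
Root (P1): max(-40, -3) = -3

-3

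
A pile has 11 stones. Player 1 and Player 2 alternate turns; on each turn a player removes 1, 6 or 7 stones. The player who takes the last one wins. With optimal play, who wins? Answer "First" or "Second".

First

Positions where the player to move wins (W) vs loses (L):
i:   0  1  2  3  4  5  6  7  8  9 10 11
     L  W  L  W  L  W  W  W  W  W  W  W
Position 11 is W, so the first player wins.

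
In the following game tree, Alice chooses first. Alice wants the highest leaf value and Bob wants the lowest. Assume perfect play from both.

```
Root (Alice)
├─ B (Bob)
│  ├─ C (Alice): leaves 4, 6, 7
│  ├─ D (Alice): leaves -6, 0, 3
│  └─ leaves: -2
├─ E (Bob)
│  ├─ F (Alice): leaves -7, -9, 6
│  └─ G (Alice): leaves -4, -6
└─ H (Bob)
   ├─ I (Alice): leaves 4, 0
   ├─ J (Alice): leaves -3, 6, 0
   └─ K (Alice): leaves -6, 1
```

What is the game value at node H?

1

I: max(4, 0) = 4
J: max(-3, 6, 0) = 6
K: max(-6, 1) = 1
H: min(4, 6, 1) = 1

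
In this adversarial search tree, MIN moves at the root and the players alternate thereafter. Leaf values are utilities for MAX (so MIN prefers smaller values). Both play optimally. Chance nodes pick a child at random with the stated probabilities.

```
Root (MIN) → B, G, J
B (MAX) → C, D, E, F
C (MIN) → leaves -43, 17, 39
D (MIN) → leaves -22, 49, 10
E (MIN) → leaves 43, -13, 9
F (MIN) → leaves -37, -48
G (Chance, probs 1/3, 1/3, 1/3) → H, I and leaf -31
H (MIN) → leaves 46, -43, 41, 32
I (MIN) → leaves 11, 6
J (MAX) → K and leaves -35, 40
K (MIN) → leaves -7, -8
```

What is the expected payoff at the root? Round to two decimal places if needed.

-22.67

C (MIN): min(-43, 17, 39) = -43
D (MIN): min(-22, 49, 10) = -22
E (MIN): min(43, -13, 9) = -13
F (MIN): min(-37, -48) = -48
B (MAX): max(-43, -22, -13, -48) = -13
H (MIN): min(46, -43, 41, 32) = -43
I (MIN): min(11, 6) = 6
G (Chance): 1/3·-43 + 1/3·6 + 1/3·-31 = -22.67
K (MIN): min(-7, -8) = -8
J (MAX): max(-8, -35, 40) = 40
Root (MIN): min(-13, -22.67, 40) = -22.67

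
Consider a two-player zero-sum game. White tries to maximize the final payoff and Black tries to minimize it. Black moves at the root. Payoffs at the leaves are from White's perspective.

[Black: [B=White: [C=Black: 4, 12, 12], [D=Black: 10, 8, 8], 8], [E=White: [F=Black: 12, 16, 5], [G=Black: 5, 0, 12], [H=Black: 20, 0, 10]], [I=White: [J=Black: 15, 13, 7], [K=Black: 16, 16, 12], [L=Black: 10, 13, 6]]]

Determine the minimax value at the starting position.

5

C (Black): min(4, 12, 12) = 4
D (Black): min(10, 8, 8) = 8
B (White): max(4, 8, 8) = 8
F (Black): min(12, 16, 5) = 5
G (Black): min(5, 0, 12) = 0
H (Black): min(20, 0, 10) = 0
E (White): max(5, 0, 0) = 5
J (Black): min(15, 13, 7) = 7
K (Black): min(16, 16, 12) = 12
L (Black): min(10, 13, 6) = 6
I (White): max(7, 12, 6) = 12
Root (Black): min(8, 5, 12) = 5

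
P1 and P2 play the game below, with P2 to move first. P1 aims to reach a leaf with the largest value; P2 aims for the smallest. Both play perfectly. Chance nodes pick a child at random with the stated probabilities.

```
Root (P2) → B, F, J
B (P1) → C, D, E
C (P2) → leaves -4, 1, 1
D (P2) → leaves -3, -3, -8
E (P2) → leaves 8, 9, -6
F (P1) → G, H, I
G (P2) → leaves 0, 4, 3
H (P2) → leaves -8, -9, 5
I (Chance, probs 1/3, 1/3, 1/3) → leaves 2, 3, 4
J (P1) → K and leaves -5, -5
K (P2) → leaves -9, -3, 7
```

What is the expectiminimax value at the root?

-5

C (P2): min(-4, 1, 1) = -4
D (P2): min(-3, -3, -8) = -8
E (P2): min(8, 9, -6) = -6
B (P1): max(-4, -8, -6) = -4
G (P2): min(0, 4, 3) = 0
H (P2): min(-8, -9, 5) = -9
I (Chance): 1/3·2 + 1/3·3 + 1/3·4 = 3
F (P1): max(0, -9, 3) = 3
K (P2): min(-9, -3, 7) = -9
J (P1): max(-9, -5, -5) = -5
Root (P2): min(-4, 3, -5) = -5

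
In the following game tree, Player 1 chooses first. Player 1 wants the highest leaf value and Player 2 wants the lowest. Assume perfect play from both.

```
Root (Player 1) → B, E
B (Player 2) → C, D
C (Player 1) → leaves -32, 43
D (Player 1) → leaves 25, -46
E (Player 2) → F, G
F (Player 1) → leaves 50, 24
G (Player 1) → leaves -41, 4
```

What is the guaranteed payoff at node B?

C: max(-32, 43) = 43
D: max(25, -46) = 25
B: min(43, 25) = 25

25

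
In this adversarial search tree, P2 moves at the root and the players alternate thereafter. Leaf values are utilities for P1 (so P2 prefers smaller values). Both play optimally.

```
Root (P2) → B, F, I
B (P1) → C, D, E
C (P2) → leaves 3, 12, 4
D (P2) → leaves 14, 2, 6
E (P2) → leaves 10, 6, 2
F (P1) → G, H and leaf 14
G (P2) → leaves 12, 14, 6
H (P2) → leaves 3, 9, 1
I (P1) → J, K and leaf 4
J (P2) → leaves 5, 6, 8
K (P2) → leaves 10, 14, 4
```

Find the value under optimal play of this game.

3

C (P2): min(3, 12, 4) = 3
D (P2): min(14, 2, 6) = 2
E (P2): min(10, 6, 2) = 2
B (P1): max(3, 2, 2) = 3
G (P2): min(12, 14, 6) = 6
H (P2): min(3, 9, 1) = 1
F (P1): max(6, 1, 14) = 14
J (P2): min(5, 6, 8) = 5
K (P2): min(10, 14, 4) = 4
I (P1): max(5, 4, 4) = 5
Root (P2): min(3, 14, 5) = 3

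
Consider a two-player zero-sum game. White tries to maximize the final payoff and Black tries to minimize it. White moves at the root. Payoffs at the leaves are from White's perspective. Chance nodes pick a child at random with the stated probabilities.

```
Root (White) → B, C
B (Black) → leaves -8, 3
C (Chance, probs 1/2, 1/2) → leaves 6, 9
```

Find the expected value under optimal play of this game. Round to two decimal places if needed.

7.5

B (Black): min(-8, 3) = -8
C (Chance): 1/2·6 + 1/2·9 = 7.5
Root (White): max(-8, 7.5) = 7.5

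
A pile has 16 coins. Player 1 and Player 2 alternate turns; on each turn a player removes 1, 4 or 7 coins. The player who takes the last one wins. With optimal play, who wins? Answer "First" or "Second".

Compute winning (W) and losing (L) positions by backward induction:
i:   0  1  2  3  4  5  6  7  8  9 10 11 12 13 14 15 16
     L  W  L  W  W  L  W  W  L  W  L  W  W  L  W  W  L
Position 16 is L, so the second player wins.

Second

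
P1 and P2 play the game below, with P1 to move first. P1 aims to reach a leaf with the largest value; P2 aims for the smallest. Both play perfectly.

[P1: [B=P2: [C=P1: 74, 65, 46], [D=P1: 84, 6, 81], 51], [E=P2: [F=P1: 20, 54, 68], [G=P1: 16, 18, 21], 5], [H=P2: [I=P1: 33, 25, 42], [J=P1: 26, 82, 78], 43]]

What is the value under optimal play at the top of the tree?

C (P1): max(74, 65, 46) = 74
D (P1): max(84, 6, 81) = 84
B (P2): min(74, 84, 51) = 51
F (P1): max(20, 54, 68) = 68
G (P1): max(16, 18, 21) = 21
E (P2): min(68, 21, 5) = 5
I (P1): max(33, 25, 42) = 42
J (P1): max(26, 82, 78) = 82
H (P2): min(42, 82, 43) = 42
Root (P1): max(51, 5, 42) = 51

51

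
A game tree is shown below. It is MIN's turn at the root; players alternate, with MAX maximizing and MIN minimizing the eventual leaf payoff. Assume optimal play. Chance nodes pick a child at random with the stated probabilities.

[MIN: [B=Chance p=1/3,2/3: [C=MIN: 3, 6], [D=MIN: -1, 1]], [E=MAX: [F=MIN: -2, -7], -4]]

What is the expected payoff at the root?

-4

C (MIN): min(3, 6) = 3
D (MIN): min(-1, 1) = -1
B (Chance): 1/3·3 + 2/3·-1 = 0.33
F (MIN): min(-2, -7) = -7
E (MAX): max(-7, -4) = -4
Root (MIN): min(0.33, -4) = -4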